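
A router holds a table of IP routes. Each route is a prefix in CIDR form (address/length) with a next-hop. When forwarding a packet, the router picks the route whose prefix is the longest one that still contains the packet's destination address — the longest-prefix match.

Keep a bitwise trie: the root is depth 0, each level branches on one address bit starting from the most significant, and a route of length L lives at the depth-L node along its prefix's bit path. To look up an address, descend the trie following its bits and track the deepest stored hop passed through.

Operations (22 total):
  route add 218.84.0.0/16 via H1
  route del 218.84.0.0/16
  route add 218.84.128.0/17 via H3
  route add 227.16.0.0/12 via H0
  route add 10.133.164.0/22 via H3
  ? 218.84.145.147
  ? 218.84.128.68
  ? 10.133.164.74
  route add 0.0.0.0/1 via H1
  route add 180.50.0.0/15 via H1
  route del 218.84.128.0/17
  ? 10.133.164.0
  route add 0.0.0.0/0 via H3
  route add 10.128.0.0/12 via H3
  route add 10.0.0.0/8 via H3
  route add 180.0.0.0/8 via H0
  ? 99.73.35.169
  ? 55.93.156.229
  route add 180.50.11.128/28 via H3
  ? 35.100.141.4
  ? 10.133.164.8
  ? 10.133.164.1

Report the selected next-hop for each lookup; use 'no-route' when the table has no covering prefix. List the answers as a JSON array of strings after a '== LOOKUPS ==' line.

Apply in order:
  add 218.84.0.0/16 -> H1 at depth 16
  - 218.84.0.0/16 clear@16
  add 218.84.128.0/17 -> H3 at depth 17
  add 227.16.0.0/12 -> H0 at depth 12
  add 10.133.164.0/22 -> H3 at depth 22
  ? 218.84.145.147  path d0:-→d1:-→d2:-→d3:-→d4:-→d5:-→d6:-→d7:-→d8:-→d9:-→d10:-→d11:-→d12:-→d13:-→d14:-→d15:-→d16:-→d17:H3  best=H3
  ? 218.84.128.68  path d0:-→d1:-→d2:-→d3:-→d4:-→d5:-→d6:-→d7:-→d8:-→d9:-→d10:-→d11:-→d12:-→d13:-→d14:-→d15:-→d16:-→d17:H3  best=H3
  ? 10.133.164.74  path d0:-→d1:-→d2:-→d3:-→d4:-→d5:-→d6:-→d7:-→d8:-→d9:-→d10:-→d11:-→d12:-→d13:-→d14:-→d15:-→d16:-→d17:-→d18:-→d19:-→d20:-→d21:-→d22:H3  best=H3
  add 0.0.0.0/1 -> H1 at depth 1
  add 180.50.0.0/15 -> H1 at depth 15
  - 218.84.128.0/17 clear@17
  ? 10.133.164.0  path d0:-→d1:H1→d2:-→d3:-→d4:-→d5:-→d6:-→d7:-→d8:-→d9:-→d10:-→d11:-→d12:-→d13:-→d14:-→d15:-→d16:-→d17:-→d18:-→d19:-→d20:-→d21:-→d22:H3  best=H3
  add 0.0.0.0/0 -> H3 at depth 0
  add 10.128.0.0/12 -> H3 at depth 12
  add 10.0.0.0/8 -> H3 at depth 8
  add 180.0.0.0/8 -> H0 at depth 8
  ? 99.73.35.169  path d0:H3→d1:H1  best=H1
  ? 55.93.156.229  path d0:H3→d1:H1→d2:-  best=H1
  add 180.50.11.128/28 -> H3 at depth 28
  ? 35.100.141.4  path d0:H3→d1:H1→d2:-  best=H1
  ? 10.133.164.8  path d0:H3→d1:H1→d2:-→d3:-→d4:-→d5:-→d6:-→d7:-→d8:H3→d9:-→d10:-→d11:-→d12:H3→d13:-→d14:-→d15:-→d16:-→d17:-→d18:-→d19:-→d20:-→d21:-→d22:H3  best=H3
  ? 10.133.164.1  path d0:H3→d1:H1→d2:-→d3:-→d4:-→d5:-→d6:-→d7:-→d8:H3→d9:-→d10:-→d11:-→d12:H3→d13:-→d14:-→d15:-→d16:-→d17:-→d18:-→d19:-→d20:-→d21:-→d22:H3  best=H3

== LOOKUPS ==
["H3","H3","H3","H3","H1","H1","H1","H3","H3"]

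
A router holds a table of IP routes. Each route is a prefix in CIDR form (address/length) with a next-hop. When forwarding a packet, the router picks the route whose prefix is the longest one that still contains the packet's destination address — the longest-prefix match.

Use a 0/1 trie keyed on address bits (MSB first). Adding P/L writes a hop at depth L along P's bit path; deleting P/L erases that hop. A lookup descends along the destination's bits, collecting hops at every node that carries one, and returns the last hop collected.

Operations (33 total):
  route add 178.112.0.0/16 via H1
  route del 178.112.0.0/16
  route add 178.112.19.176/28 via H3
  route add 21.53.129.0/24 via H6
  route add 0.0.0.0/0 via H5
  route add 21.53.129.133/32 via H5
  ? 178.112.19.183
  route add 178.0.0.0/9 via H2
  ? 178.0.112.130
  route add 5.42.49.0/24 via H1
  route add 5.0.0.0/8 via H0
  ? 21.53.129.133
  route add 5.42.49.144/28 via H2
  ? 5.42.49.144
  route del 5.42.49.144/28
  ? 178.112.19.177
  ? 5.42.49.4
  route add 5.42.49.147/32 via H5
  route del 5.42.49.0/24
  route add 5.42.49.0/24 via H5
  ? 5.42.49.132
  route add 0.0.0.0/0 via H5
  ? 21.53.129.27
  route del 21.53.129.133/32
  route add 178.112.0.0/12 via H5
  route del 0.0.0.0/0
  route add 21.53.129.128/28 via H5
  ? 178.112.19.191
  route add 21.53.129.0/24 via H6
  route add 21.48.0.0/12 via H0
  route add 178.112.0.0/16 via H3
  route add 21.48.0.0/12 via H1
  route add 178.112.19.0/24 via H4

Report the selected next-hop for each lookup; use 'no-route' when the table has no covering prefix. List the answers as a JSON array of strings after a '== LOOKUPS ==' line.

Process each operation:
  add 178.112.0.0/16 -> H1 at depth 16
  del 178.112.0.0/16 (clear depth 16)
  add 178.112.19.176/28 -> H3 at depth 28
  add 21.53.129.0/24 -> H6 at depth 24
  add 0.0.0.0/0 -> H5 at depth 0
  add 21.53.129.133/32 -> H5 at depth 32
  ? 178.112.19.183  path d0:H5→d1:-→d2:-→d3:-→d4:-→d5:-→d6:-→d7:-→d8:-→d9:-→d10:-→d11:-→d12:-→d13:-→d14:-→d15:-→d16:-→d17:-→d18:-→d19:-→d20:-→d21:-→d22:-→d23:-→d24:-→d25:-→d26:-→d27:-→d28:H3  best=H3
  add 178.0.0.0/9 -> H2 at depth 9
  ? 178.0.112.130  path d0:H5→d1:-→d2:-→d3:-→d4:-→d5:-→d6:-→d7:-→d8:-→d9:H2  best=H2
  add 5.42.49.0/24 -> H1 at depth 24
  add 5.0.0.0/8 -> H0 at depth 8
  ? 21.53.129.133  path d0:H5→d1:-→d2:-→d3:-→d4:-→d5:-→d6:-→d7:-→d8:-→d9:-→d10:-→d11:-→d12:-→d13:-→d14:-→d15:-→d16:-→d17:-→d18:-→d19:-→d20:-→d21:-→d22:-→d23:-→d24:H6→d25:-→d26:-→d27:-→d28:-→d29:-→d30:-→d31:-→d32:H5  best=H5
  add 5.42.49.144/28 -> H2 at depth 28
  ? 5.42.49.144  path d0:H5→d1:-→d2:-→d3:-→d4:-→d5:-→d6:-→d7:-→d8:H0→d9:-→d10:-→d11:-→d12:-→d13:-→d14:-→d15:-→d16:-→d17:-→d18:-→d19:-→d20:-→d21:-→d22:-→d23:-→d24:H1→d25:-→d26:-→d27:-→d28:H2  best=H2
  del 5.42.49.144/28 (clear depth 28)
  ? 178.112.19.177  path d0:H5→d1:-→d2:-→d3:-→d4:-→d5:-→d6:-→d7:-→d8:-→d9:H2→d10:-→d11:-→d12:-→d13:-→d14:-→d15:-→d16:-→d17:-→d18:-→d19:-→d20:-→d21:-→d22:-→d23:-→d24:-→d25:-→d26:-→d27:-→d28:H3  best=H3
  ? 5.42.49.4  path d0:H5→d1:-→d2:-→d3:-→d4:-→d5:-→d6:-→d7:-→d8:H0→d9:-→d10:-→d11:-→d12:-→d13:-→d14:-→d15:-→d16:-→d17:-→d18:-→d19:-→d20:-→d21:-→d22:-→d23:-→d24:H1  best=H1
  add 5.42.49.147/32 -> H5 at depth 32
  del 5.42.49.0/24 (clear depth 24)
  add 5.42.49.0/24 -> H5 at depth 24
  ? 5.42.49.132  path d0:H5→d1:-→d2:-→d3:-→d4:-→d5:-→d6:-→d7:-→d8:H0→d9:-→d10:-→d11:-→d12:-→d13:-→d14:-→d15:-→d16:-→d17:-→d18:-→d19:-→d20:-→d21:-→d22:-→d23:-→d24:H5→d25:-→d26:-→d27:-  best=H5
  add 0.0.0.0/0 -> H5 at depth 0
  ? 21.53.129.27  path d0:H5→d1:-→d2:-→d3:-→d4:-→d5:-→d6:-→d7:-→d8:-→d9:-→d10:-→d11:-→d12:-→d13:-→d14:-→d15:-→d16:-→d17:-→d18:-→d19:-→d20:-→d21:-→d22:-→d23:-→d24:H6  best=H6
  del 21.53.129.133/32 (clear depth 32)
  add 178.112.0.0/12 -> H5 at depth 12
  del 0.0.0.0/0 (clear depth 0)
  add 21.53.129.128/28 -> H5 at depth 28
  ? 178.112.19.191  path d0:-→d1:-→d2:-→d3:-→d4:-→d5:-→d6:-→d7:-→d8:-→d9:H2→d10:-→d11:-→d12:H5→d13:-→d14:-→d15:-→d16:-→d17:-→d18:-→d19:-→d20:-→d21:-→d22:-→d23:-→d24:-→d25:-→d26:-→d27:-→d28:H3  best=H3
  add 21.53.129.0/24 -> H6 at depth 24
  add 21.48.0.0/12 -> H0 at depth 12
  add 178.112.0.0/16 -> H3 at depth 16
  add 21.48.0.0/12 -> H1 at depth 12
  add 178.112.19.0/24 -> H4 at depth 24

== LOOKUPS ==
["H3","H2","H5","H2","H3","H1","H5","H6","H3"]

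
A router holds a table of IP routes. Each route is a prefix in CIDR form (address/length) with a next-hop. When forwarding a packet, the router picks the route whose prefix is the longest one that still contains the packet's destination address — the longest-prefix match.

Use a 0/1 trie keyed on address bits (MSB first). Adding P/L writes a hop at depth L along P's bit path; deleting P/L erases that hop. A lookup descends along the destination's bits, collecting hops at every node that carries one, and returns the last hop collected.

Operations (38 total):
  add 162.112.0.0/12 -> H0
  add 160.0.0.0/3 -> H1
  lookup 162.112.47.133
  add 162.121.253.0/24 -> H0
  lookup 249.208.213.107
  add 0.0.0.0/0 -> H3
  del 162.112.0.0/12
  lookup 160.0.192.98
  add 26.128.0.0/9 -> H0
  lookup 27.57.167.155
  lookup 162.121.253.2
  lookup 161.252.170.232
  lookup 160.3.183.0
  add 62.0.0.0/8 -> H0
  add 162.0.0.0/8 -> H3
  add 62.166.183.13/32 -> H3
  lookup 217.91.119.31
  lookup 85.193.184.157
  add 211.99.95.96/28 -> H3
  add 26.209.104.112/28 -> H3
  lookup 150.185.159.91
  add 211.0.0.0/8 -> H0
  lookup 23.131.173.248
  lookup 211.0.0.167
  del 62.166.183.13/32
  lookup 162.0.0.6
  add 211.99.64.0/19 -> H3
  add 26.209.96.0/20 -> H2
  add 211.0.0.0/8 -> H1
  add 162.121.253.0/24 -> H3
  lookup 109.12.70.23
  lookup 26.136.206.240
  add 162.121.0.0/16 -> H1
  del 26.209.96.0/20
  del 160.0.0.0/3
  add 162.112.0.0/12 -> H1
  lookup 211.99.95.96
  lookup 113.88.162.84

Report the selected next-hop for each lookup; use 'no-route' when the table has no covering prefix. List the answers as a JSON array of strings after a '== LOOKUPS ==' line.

Apply in order:
  add 162.112.0.0/12 -> H0 at depth 12
  add 160.0.0.0/3 -> H1 at depth 3
  Q 162.112.47.133: descend 101000100111 ; hops seen [H1,H0] ; pick H0
  add 162.121.253.0/24 -> H0 at depth 24
  Q 249.208.213.107: descend 1 ; hops seen [∅] ; pick no-route
  add 0.0.0.0/0 -> H3 at depth 0
  - 162.112.0.0/12 clear@12
  Q 160.0.192.98: descend 101000 ; hops seen [H3,H1] ; pick H1
  add 26.128.0.0/9 -> H0 at depth 9
  Q 27.57.167.155: descend 0001101 ; hops seen [H3] ; pick H3
  Q 162.121.253.2: descend 101000100111100111111101 ; hops seen [H3,H1,H0] ; pick H0
  Q 161.252.170.232: descend 101000 ; hops seen [H3,H1] ; pick H1
  Q 160.3.183.0: descend 101000 ; hops seen [H3,H1] ; pick H1
  add 62.0.0.0/8 -> H0 at depth 8
  add 162.0.0.0/8 -> H3 at depth 8
  add 62.166.183.13/32 -> H3 at depth 32
  Q 217.91.119.31: descend 1 ; hops seen [H3] ; pick H3
  Q 85.193.184.157: descend 0 ; hops seen [H3] ; pick H3
  add 211.99.95.96/28 -> H3 at depth 28
  add 26.209.104.112/28 -> H3 at depth 28
  Q 150.185.159.91: descend 10 ; hops seen [H3] ; pick H3
  add 211.0.0.0/8 -> H0 at depth 8
  Q 23.131.173.248: descend 0001 ; hops seen [H3] ; pick H3
  Q 211.0.0.167: descend 110100110 ; hops seen [H3,H0] ; pick H0
  - 62.166.183.13/32 clear@32
  Q 162.0.0.6: descend 101000100 ; hops seen [H3,H1,H3] ; pick H3
  add 211.99.64.0/19 -> H3 at depth 19
  add 26.209.96.0/20 -> H2 at depth 20
  add 211.0.0.0/8 -> H1 at depth 8
  add 162.121.253.0/24 -> H3 at depth 24
  Q 109.12.70.23: descend 0 ; hops seen [H3] ; pick H3
  Q 26.136.206.240: descend 000110101 ; hops seen [H3,H0] ; pick H0
  add 162.121.0.0/16 -> H1 at depth 16
  - 26.209.96.0/20 clear@20
  - 160.0.0.0/3 clear@3
  add 162.112.0.0/12 -> H1 at depth 12
  Q 211.99.95.96: descend 1101001101100011010111110110 ; hops seen [H3,H1,H3,H3] ; pick H3
  Q 113.88.162.84: descend 0 ; hops seen [H3] ; pick H3

== LOOKUPS ==
["H0","no-route","H1","H3","H0","H1","H1","H3","H3","H3","H3","H0","H3","H3","H0","H3","H3"]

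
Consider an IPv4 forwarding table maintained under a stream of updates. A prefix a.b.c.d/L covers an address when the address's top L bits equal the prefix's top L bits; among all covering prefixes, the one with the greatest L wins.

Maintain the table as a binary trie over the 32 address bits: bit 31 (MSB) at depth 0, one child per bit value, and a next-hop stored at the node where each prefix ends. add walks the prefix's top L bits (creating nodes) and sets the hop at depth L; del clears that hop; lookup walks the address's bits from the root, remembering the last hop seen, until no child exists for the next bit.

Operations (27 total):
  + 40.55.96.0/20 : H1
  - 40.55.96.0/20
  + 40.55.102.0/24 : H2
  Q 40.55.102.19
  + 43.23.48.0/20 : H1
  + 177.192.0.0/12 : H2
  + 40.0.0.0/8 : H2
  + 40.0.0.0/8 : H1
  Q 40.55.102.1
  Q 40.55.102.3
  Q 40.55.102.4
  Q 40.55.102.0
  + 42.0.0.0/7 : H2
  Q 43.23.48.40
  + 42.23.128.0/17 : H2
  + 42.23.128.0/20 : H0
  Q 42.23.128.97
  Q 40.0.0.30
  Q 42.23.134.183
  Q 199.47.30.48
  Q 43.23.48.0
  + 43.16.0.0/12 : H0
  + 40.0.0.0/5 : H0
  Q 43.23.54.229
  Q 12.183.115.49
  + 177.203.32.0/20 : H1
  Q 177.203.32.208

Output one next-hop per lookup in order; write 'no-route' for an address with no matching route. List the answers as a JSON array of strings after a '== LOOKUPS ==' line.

Process each operation:
  + 40.55.96.0/20 (H1) depth=20
  - 40.55.96.0/20 clear@20
  + 40.55.102.0/24 (H2) depth=24
  lookup 40.55.102.19: bits 001010000011011101100110 walk d0:-→d1:-→d2:-→d3:-→d4:-→d5:-→d6:-→d7:-→d8:-→d9:-→d10:-→d11:-→d12:-→d13:-→d14:-→d15:-→d16:-→d17:-→d18:-→d19:-→d20:-→d21:-→d22:-→d23:-→d24:H2 -> H2
  + 43.23.48.0/20 (H1) depth=20
  + 177.192.0.0/12 (H2) depth=12
  + 40.0.0.0/8 (H2) depth=8
  + 40.0.0.0/8 (H1) depth=8
  lookup 40.55.102.1: bits 001010000011011101100110 walk d0:-→d1:-→d2:-→d3:-→d4:-→d5:-→d6:-→d7:-→d8:H1→d9:-→d10:-→d11:-→d12:-→d13:-→d14:-→d15:-→d16:-→d17:-→d18:-→d19:-→d20:-→d21:-→d22:-→d23:-→d24:H2 -> H2
  lookup 40.55.102.3: bits 001010000011011101100110 walk d0:-→d1:-→d2:-→d3:-→d4:-→d5:-→d6:-→d7:-→d8:H1→d9:-→d10:-→d11:-→d12:-→d13:-→d14:-→d15:-→d16:-→d17:-→d18:-→d19:-→d20:-→d21:-→d22:-→d23:-→d24:H2 -> H2
  lookup 40.55.102.4: bits 001010000011011101100110 walk d0:-→d1:-→d2:-→d3:-→d4:-→d5:-→d6:-→d7:-→d8:H1→d9:-→d10:-→d11:-→d12:-→d13:-→d14:-→d15:-→d16:-→d17:-→d18:-→d19:-→d20:-→d21:-→d22:-→d23:-→d24:H2 -> H2
  lookup 40.55.102.0: bits 001010000011011101100110 walk d0:-→d1:-→d2:-→d3:-→d4:-→d5:-→d6:-→d7:-→d8:H1→d9:-→d10:-→d11:-→d12:-→d13:-→d14:-→d15:-→d16:-→d17:-→d18:-→d19:-→d20:-→d21:-→d22:-→d23:-→d24:H2 -> H2
  + 42.0.0.0/7 (H2) depth=7
  lookup 43.23.48.40: bits 00101011000101110011 walk d0:-→d1:-→d2:-→d3:-→d4:-→d5:-→d6:-→d7:H2→d8:-→d9:-→d10:-→d11:-→d12:-→d13:-→d14:-→d15:-→d16:-→d17:-→d18:-→d19:-→d20:H1 -> H1
  + 42.23.128.0/17 (H2) depth=17
  + 42.23.128.0/20 (H0) depth=20
  lookup 42.23.128.97: bits 00101010000101111000 walk d0:-→d1:-→d2:-→d3:-→d4:-→d5:-→d6:-→d7:H2→d8:-→d9:-→d10:-→d11:-→d12:-→d13:-→d14:-→d15:-→d16:-→d17:H2→d18:-→d19:-→d20:H0 -> H0
  lookup 40.0.0.30: bits 0010100000 walk d0:-→d1:-→d2:-→d3:-→d4:-→d5:-→d6:-→d7:-→d8:H1→d9:-→d10:- -> H1
  lookup 42.23.134.183: bits 00101010000101111000 walk d0:-→d1:-→d2:-→d3:-→d4:-→d5:-→d6:-→d7:H2→d8:-→d9:-→d10:-→d11:-→d12:-→d13:-→d14:-→d15:-→d16:-→d17:H2→d18:-→d19:-→d20:H0 -> H0
  lookup 199.47.30.48: bits 1 walk d0:-→d1:- -> no-route
  lookup 43.23.48.0: bits 00101011000101110011 walk d0:-→d1:-→d2:-→d3:-→d4:-→d5:-→d6:-→d7:H2→d8:-→d9:-→d10:-→d11:-→d12:-→d13:-→d14:-→d15:-→d16:-→d17:-→d18:-→d19:-→d20:H1 -> H1
  + 43.16.0.0/12 (H0) depth=12
  + 40.0.0.0/5 (H0) depth=5
  lookup 43.23.54.229: bits 00101011000101110011 walk d0:-→d1:-→d2:-→d3:-→d4:-→d5:H0→d6:-→d7:H2→d8:-→d9:-→d10:-→d11:-→d12:H0→d13:-→d14:-→d15:-→d16:-→d17:-→d18:-→d19:-→d20:H1 -> H1
  lookup 12.183.115.49: bits 00 walk d0:-→d1:-→d2:- -> no-route
  + 177.203.32.0/20 (H1) depth=20
  lookup 177.203.32.208: bits 10110001110010110010 walk d0:-→d1:-→d2:-→d3:-→d4:-→d5:-→d6:-→d7:-→d8:-→d9:-→d10:-→d11:-→d12:H2→d13:-→d14:-→d15:-→d16:-→d17:-→d18:-→d19:-→d20:H1 -> H1

== LOOKUPS ==
["H2","H2","H2","H2","H2","H1","H0","H1","H0","no-route","H1","H1","no-route","H1"]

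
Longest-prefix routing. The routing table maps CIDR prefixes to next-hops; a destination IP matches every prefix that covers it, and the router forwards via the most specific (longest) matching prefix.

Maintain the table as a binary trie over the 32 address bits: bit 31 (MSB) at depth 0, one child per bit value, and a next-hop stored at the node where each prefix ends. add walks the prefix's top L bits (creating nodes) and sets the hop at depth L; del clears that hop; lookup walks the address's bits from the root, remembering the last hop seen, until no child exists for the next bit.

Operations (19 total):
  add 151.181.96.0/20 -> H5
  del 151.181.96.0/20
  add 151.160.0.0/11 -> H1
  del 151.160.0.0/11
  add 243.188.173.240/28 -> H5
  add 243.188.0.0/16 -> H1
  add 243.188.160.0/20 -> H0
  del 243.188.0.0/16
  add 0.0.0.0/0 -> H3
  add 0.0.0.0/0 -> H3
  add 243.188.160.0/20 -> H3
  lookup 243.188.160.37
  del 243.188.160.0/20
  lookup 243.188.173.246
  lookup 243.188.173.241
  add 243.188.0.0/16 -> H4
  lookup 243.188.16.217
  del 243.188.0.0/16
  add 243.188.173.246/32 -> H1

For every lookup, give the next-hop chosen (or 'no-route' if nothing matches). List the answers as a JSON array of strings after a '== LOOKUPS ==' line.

Process each operation:
  + 151.181.96.0/20 (H5) depth=20
  del 151.181.96.0/20 (clear depth 20)
  + 151.160.0.0/11 (H1) depth=11
  del 151.160.0.0/11 (clear depth 11)
  + 243.188.173.240/28 (H5) depth=28
  + 243.188.0.0/16 (H1) depth=16
  + 243.188.160.0/20 (H0) depth=20
  del 243.188.0.0/16 (clear depth 16)
  + 0.0.0.0/0 (H3) depth=0
  + 0.0.0.0/0 (H3) depth=0
  + 243.188.160.0/20 (H3) depth=20
  ? 243.188.160.37  path d0:H3→d1:-→d2:-→d3:-→d4:-→d5:-→d6:-→d7:-→d8:-→d9:-→d10:-→d11:-→d12:-→d13:-→d14:-→d15:-→d16:-→d17:-→d18:-→d19:-→d20:H3  best=H3
  del 243.188.160.0/20 (clear depth 20)
  ? 243.188.173.246  path d0:H3→d1:-→d2:-→d3:-→d4:-→d5:-→d6:-→d7:-→d8:-→d9:-→d10:-→d11:-→d12:-→d13:-→d14:-→d15:-→d16:-→d17:-→d18:-→d19:-→d20:-→d21:-→d22:-→d23:-→d24:-→d25:-→d26:-→d27:-→d28:H5  best=H5
  ? 243.188.173.241  path d0:H3→d1:-→d2:-→d3:-→d4:-→d5:-→d6:-→d7:-→d8:-→d9:-→d10:-→d11:-→d12:-→d13:-→d14:-→d15:-→d16:-→d17:-→d18:-→d19:-→d20:-→d21:-→d22:-→d23:-→d24:-→d25:-→d26:-→d27:-→d28:H5  best=H5
  + 243.188.0.0/16 (H4) depth=16
  ? 243.188.16.217  path d0:H3→d1:-→d2:-→d3:-→d4:-→d5:-→d6:-→d7:-→d8:-→d9:-→d10:-→d11:-→d12:-→d13:-→d14:-→d15:-→d16:H4  best=H4
  del 243.188.0.0/16 (clear depth 16)
  + 243.188.173.246/32 (H1) depth=32

== LOOKUPS ==
["H3","H5","H5","H4"]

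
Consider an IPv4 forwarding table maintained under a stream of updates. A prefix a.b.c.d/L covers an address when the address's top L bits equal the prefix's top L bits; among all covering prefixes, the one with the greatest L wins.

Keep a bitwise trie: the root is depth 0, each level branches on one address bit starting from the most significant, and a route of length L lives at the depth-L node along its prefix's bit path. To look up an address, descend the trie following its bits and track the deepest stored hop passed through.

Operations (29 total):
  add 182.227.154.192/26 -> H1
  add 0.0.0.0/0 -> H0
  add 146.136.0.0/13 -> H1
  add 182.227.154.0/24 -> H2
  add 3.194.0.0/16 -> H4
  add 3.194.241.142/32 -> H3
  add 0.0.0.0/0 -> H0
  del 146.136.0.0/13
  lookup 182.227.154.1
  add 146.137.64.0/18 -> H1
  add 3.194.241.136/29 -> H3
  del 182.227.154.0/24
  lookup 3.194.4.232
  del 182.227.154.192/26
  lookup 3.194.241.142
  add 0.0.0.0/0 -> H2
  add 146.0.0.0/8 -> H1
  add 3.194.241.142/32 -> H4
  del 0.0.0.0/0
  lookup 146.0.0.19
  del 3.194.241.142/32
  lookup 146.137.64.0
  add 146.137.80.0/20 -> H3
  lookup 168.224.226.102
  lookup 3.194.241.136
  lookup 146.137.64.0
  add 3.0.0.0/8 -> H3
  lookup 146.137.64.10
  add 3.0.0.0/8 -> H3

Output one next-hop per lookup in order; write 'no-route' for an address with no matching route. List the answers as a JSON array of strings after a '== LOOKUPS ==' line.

Apply in order:
  + 182.227.154.192/26 (H1) depth=26
  + 0.0.0.0/0 (H0) depth=0
  + 146.136.0.0/13 (H1) depth=13
  + 182.227.154.0/24 (H2) depth=24
  + 3.194.0.0/16 (H4) depth=16
  + 3.194.241.142/32 (H3) depth=32
  + 0.0.0.0/0 (H0) depth=0
  - 146.136.0.0/13 clear@13
  lookup 182.227.154.1: bits 101101101110001110011010 walk d0:H0→d1:-→d2:-→d3:-→d4:-→d5:-→d6:-→d7:-→d8:-→d9:-→d10:-→d11:-→d12:-→d13:-→d14:-→d15:-→d16:-→d17:-→d18:-→d19:-→d20:-→d21:-→d22:-→d23:-→d24:H2 -> H2
  + 146.137.64.0/18 (H1) depth=18
  + 3.194.241.136/29 (H3) depth=29
  - 182.227.154.0/24 clear@24
  lookup 3.194.4.232: bits 0000001111000010 walk d0:H0→d1:-→d2:-→d3:-→d4:-→d5:-→d6:-→d7:-→d8:-→d9:-→d10:-→d11:-→d12:-→d13:-→d14:-→d15:-→d16:H4 -> H4
  - 182.227.154.192/26 clear@26
  lookup 3.194.241.142: bits 00000011110000101111000110001110 walk d0:H0→d1:-→d2:-→d3:-→d4:-→d5:-→d6:-→d7:-→d8:-→d9:-→d10:-→d11:-→d12:-→d13:-→d14:-→d15:-→d16:H4→d17:-→d18:-→d19:-→d20:-→d21:-→d22:-→d23:-→d24:-→d25:-→d26:-→d27:-→d28:-→d29:H3→d30:-→d31:-→d32:H3 -> H3
  + 0.0.0.0/0 (H2) depth=0
  + 146.0.0.0/8 (H1) depth=8
  + 3.194.241.142/32 (H4) depth=32
  - 0.0.0.0/0 clear@0
  lookup 146.0.0.19: bits 10010010 walk d0:-→d1:-→d2:-→d3:-→d4:-→d5:-→d6:-→d7:-→d8:H1 -> H1
  - 3.194.241.142/32 clear@32
  lookup 146.137.64.0: bits 100100101000100101 walk d0:-→d1:-→d2:-→d3:-→d4:-→d5:-→d6:-→d7:-→d8:H1→d9:-→d10:-→d11:-→d12:-→d13:-→d14:-→d15:-→d16:-→d17:-→d18:H1 -> H1
  + 146.137.80.0/20 (H3) depth=20
  lookup 168.224.226.102: bits 101 walk d0:-→d1:-→d2:-→d3:- -> no-route
  lookup 3.194.241.136: bits 00000011110000101111000110001 walk d0:-→d1:-→d2:-→d3:-→d4:-→d5:-→d6:-→d7:-→d8:-→d9:-→d10:-→d11:-→d12:-→d13:-→d14:-→d15:-→d16:H4→d17:-→d18:-→d19:-→d20:-→d21:-→d22:-→d23:-→d24:-→d25:-→d26:-→d27:-→d28:-→d29:H3 -> H3
  lookup 146.137.64.0: bits 1001001010001001010 walk d0:-→d1:-→d2:-→d3:-→d4:-→d5:-→d6:-→d7:-→d8:H1→d9:-→d10:-→d11:-→d12:-→d13:-→d14:-→d15:-→d16:-→d17:-→d18:H1→d19:- -> H1
  + 3.0.0.0/8 (H3) depth=8
  lookup 146.137.64.10: bits 1001001010001001010 walk d0:-→d1:-→d2:-→d3:-→d4:-→d5:-→d6:-→d7:-→d8:H1→d9:-→d10:-→d11:-→d12:-→d13:-→d14:-→d15:-→d16:-→d17:-→d18:H1→d19:- -> H1
  + 3.0.0.0/8 (H3) depth=8

== LOOKUPS ==
["H2","H4","H3","H1","H1","no-route","H3","H1","H1"]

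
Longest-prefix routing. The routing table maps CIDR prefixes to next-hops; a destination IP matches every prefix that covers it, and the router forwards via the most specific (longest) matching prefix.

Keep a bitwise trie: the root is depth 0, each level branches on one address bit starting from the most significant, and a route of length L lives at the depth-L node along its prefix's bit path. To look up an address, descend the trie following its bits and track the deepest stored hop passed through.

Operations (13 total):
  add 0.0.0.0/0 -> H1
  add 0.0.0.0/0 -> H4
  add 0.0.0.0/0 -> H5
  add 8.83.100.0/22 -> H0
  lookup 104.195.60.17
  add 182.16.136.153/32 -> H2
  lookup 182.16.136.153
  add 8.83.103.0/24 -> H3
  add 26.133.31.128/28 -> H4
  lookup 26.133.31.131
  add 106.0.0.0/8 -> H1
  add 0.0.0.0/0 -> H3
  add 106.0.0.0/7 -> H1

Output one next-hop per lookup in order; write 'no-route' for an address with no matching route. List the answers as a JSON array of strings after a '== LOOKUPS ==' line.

Process each operation:
  + 0.0.0.0/0 (H1) depth=0
  + 0.0.0.0/0 (H4) depth=0
  + 0.0.0.0/0 (H5) depth=0
  + 8.83.100.0/22 (H0) depth=22
  Q 104.195.60.17: descend 0 ; hops seen [H5] ; pick H5
  + 182.16.136.153/32 (H2) depth=32
  Q 182.16.136.153: descend 10110110000100001000100010011001 ; hops seen [H5,H2] ; pick H2
  + 8.83.103.0/24 (H3) depth=24
  + 26.133.31.128/28 (H4) depth=28
  Q 26.133.31.131: descend 0001101010000101000111111000 ; hops seen [H5,H4] ; pick H4
  + 106.0.0.0/8 (H1) depth=8
  + 0.0.0.0/0 (H3) depth=0
  + 106.0.0.0/7 (H1) depth=7

== LOOKUPS ==
["H5","H2","H4"]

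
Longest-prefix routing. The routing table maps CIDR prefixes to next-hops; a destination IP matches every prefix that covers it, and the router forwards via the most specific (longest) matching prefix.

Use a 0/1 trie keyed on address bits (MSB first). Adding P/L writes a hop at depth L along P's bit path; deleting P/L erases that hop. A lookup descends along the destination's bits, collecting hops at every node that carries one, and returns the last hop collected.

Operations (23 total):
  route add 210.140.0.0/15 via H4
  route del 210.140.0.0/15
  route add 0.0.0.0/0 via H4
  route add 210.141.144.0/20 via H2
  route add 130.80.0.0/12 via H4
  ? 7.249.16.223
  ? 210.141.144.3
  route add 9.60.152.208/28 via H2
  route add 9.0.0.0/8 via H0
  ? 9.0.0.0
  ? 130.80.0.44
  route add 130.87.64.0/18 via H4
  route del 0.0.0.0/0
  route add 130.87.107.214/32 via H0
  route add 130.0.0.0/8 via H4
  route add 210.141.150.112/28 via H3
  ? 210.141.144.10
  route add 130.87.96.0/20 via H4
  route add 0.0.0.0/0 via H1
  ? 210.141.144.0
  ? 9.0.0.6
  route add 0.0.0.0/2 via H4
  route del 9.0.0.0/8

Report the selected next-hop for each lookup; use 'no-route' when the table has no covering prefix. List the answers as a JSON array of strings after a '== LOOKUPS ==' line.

Apply in order:
  + 210.140.0.0/15 (H4) depth=15
  - 210.140.0.0/15 clear@15
  + 0.0.0.0/0 (H4) depth=0
  + 210.141.144.0/20 (H2) depth=20
  + 130.80.0.0/12 (H4) depth=12
  lookup 7.249.16.223: bits ε walk d0:H4 -> H4
  lookup 210.141.144.3: bits 11010010100011011001 walk d0:H4→d1:-→d2:-→d3:-→d4:-→d5:-→d6:-→d7:-→d8:-→d9:-→d10:-→d11:-→d12:-→d13:-→d14:-→d15:-→d16:-→d17:-→d18:-→d19:-→d20:H2 -> H2
  + 9.60.152.208/28 (H2) depth=28
  + 9.0.0.0/8 (H0) depth=8
  lookup 9.0.0.0: bits 0000100100 walk d0:H4→d1:-→d2:-→d3:-→d4:-→d5:-→d6:-→d7:-→d8:H0→d9:-→d10:- -> H0
  lookup 130.80.0.44: bits 100000100101 walk d0:H4→d1:-→d2:-→d3:-→d4:-→d5:-→d6:-→d7:-→d8:-→d9:-→d10:-→d11:-→d12:H4 -> H4
  + 130.87.64.0/18 (H4) depth=18
  - 0.0.0.0/0 clear@0
  + 130.87.107.214/32 (H0) depth=32
  + 130.0.0.0/8 (H4) depth=8
  + 210.141.150.112/28 (H3) depth=28
  lookup 210.141.144.10: bits 110100101000110110010 walk d0:-→d1:-→d2:-→d3:-→d4:-→d5:-→d6:-→d7:-→d8:-→d9:-→d10:-→d11:-→d12:-→d13:-→d14:-→d15:-→d16:-→d17:-→d18:-→d19:-→d20:H2→d21:- -> H2
  + 130.87.96.0/20 (H4) depth=20
  + 0.0.0.0/0 (H1) depth=0
  lookup 210.141.144.0: bits 110100101000110110010 walk d0:H1→d1:-→d2:-→d3:-→d4:-→d5:-→d6:-→d7:-→d8:-→d9:-→d10:-→d11:-→d12:-→d13:-→d14:-→d15:-→d16:-→d17:-→d18:-→d19:-→d20:H2→d21:- -> H2
  lookup 9.0.0.6: bits 0000100100 walk d0:H1→d1:-→d2:-→d3:-→d4:-→d5:-→d6:-→d7:-→d8:H0→d9:-→d10:- -> H0
  + 0.0.0.0/2 (H4) depth=2
  - 9.0.0.0/8 clear@8

== LOOKUPS ==
["H4","H2","H0","H4","H2","H2","H0"]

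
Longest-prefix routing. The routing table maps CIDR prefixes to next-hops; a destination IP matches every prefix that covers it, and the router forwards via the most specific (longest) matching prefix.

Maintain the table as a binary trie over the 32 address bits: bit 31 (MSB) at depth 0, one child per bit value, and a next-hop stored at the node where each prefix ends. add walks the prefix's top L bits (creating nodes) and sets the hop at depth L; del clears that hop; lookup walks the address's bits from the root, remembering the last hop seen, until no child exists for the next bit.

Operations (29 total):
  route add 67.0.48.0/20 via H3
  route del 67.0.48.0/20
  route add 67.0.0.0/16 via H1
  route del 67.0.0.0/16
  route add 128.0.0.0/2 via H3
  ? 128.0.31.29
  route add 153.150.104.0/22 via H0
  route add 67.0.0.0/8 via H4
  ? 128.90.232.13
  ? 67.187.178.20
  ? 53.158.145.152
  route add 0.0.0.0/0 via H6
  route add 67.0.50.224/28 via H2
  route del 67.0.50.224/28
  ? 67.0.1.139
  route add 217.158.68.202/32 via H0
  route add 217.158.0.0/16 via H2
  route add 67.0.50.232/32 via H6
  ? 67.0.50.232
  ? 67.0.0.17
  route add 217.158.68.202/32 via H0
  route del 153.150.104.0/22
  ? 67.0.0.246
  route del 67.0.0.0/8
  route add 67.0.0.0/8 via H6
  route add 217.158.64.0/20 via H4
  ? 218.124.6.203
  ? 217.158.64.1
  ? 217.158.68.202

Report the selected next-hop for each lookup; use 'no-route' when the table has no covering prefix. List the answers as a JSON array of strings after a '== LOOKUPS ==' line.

Process each operation:
  add 67.0.48.0/20 -> H3 at depth 20
  - 67.0.48.0/20 clear@20
  add 67.0.0.0/16 -> H1 at depth 16
  - 67.0.0.0/16 clear@16
  add 128.0.0.0/2 -> H3 at depth 2
  ? 128.0.31.29  path d0:-→d1:-→d2:H3  best=H3
  add 153.150.104.0/22 -> H0 at depth 22
  add 67.0.0.0/8 -> H4 at depth 8
  ? 128.90.232.13  path d0:-→d1:-→d2:H3→d3:-  best=H3
  ? 67.187.178.20  path d0:-→d1:-→d2:-→d3:-→d4:-→d5:-→d6:-→d7:-→d8:H4  best=H4
  ? 53.158.145.152  path d0:-→d1:-  best=no-route
  add 0.0.0.0/0 -> H6 at depth 0
  add 67.0.50.224/28 -> H2 at depth 28
  - 67.0.50.224/28 clear@28
  ? 67.0.1.139  path d0:H6→d1:-→d2:-→d3:-→d4:-→d5:-→d6:-→d7:-→d8:H4→d9:-→d10:-→d11:-→d12:-→d13:-→d14:-→d15:-→d16:-→d17:-→d18:-  best=H4
  add 217.158.68.202/32 -> H0 at depth 32
  add 217.158.0.0/16 -> H2 at depth 16
  add 67.0.50.232/32 -> H6 at depth 32
  ? 67.0.50.232  path d0:H6→d1:-→d2:-→d3:-→d4:-→d5:-→d6:-→d7:-→d8:H4→d9:-→d10:-→d11:-→d12:-→d13:-→d14:-→d15:-→d16:-→d17:-→d18:-→d19:-→d20:-→d21:-→d22:-→d23:-→d24:-→d25:-→d26:-→d27:-→d28:-→d29:-→d30:-→d31:-→d32:H6  best=H6
  ? 67.0.0.17  path d0:H6→d1:-→d2:-→d3:-→d4:-→d5:-→d6:-→d7:-→d8:H4→d9:-→d10:-→d11:-→d12:-→d13:-→d14:-→d15:-→d16:-→d17:-→d18:-  best=H4
  add 217.158.68.202/32 -> H0 at depth 32
  - 153.150.104.0/22 clear@22
  ? 67.0.0.246  path d0:H6→d1:-→d2:-→d3:-→d4:-→d5:-→d6:-→d7:-→d8:H4→d9:-→d10:-→d11:-→d12:-→d13:-→d14:-→d15:-→d16:-→d17:-→d18:-  best=H4
  - 67.0.0.0/8 clear@8
  add 67.0.0.0/8 -> H6 at depth 8
  add 217.158.64.0/20 -> H4 at depth 20
  ? 218.124.6.203  path d0:H6→d1:-→d2:-→d3:-→d4:-→d5:-→d6:-  best=H6
  ? 217.158.64.1  path d0:H6→d1:-→d2:-→d3:-→d4:-→d5:-→d6:-→d7:-→d8:-→d9:-→d10:-→d11:-→d12:-→d13:-→d14:-→d15:-→d16:H2→d17:-→d18:-→d19:-→d20:H4→d21:-  best=H4
  ? 217.158.68.202  path d0:H6→d1:-→d2:-→d3:-→d4:-→d5:-→d6:-→d7:-→d8:-→d9:-→d10:-→d11:-→d12:-→d13:-→d14:-→d15:-→d16:H2→d17:-→d18:-→d19:-→d20:H4→d21:-→d22:-→d23:-→d24:-→d25:-→d26:-→d27:-→d28:-→d29:-→d30:-→d31:-→d32:H0  best=H0

== LOOKUPS ==
["H3","H3","H4","no-route","H4","H6","H4","H4","H6","H4","H0"]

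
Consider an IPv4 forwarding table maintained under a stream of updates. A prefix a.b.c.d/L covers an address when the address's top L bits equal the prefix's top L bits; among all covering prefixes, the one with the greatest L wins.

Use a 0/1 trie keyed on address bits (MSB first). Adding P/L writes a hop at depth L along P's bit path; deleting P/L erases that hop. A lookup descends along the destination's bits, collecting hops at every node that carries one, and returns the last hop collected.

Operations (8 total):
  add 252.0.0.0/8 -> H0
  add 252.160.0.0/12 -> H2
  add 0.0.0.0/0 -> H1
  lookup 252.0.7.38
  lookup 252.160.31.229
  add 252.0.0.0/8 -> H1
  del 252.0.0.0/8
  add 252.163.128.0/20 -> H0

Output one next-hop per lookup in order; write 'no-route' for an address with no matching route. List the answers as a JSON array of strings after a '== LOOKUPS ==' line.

Apply in order:
  + 252.0.0.0/8 (H0) depth=8
  + 252.160.0.0/12 (H2) depth=12
  + 0.0.0.0/0 (H1) depth=0
  Q 252.0.7.38: descend 11111100 ; hops seen [H1,H0] ; pick H0
  Q 252.160.31.229: descend 111111001010 ; hops seen [H1,H0,H2] ; pick H2
  + 252.0.0.0/8 (H1) depth=8
  - 252.0.0.0/8 clear@8
  + 252.163.128.0/20 (H0) depth=20

== LOOKUPS ==
["H0","H2"]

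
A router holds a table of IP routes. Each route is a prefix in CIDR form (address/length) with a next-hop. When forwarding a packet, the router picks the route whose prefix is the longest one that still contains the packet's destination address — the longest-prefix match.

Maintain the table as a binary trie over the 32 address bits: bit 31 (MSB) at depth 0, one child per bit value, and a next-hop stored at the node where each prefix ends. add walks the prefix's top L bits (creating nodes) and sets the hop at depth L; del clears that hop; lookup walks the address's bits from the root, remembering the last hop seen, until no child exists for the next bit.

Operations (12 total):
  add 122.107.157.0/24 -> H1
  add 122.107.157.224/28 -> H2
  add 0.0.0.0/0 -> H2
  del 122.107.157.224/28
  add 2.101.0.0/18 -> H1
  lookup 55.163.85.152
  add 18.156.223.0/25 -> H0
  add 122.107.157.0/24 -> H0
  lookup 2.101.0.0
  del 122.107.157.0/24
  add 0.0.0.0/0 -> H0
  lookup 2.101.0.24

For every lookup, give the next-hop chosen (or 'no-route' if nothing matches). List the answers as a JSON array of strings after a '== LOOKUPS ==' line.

Trace:
  + 122.107.157.0/24 (H1) depth=24
  + 122.107.157.224/28 (H2) depth=28
  + 0.0.0.0/0 (H2) depth=0
  - 122.107.157.224/28 clear@28
  + 2.101.0.0/18 (H1) depth=18
  ? 55.163.85.152  path d0:H2→d1:-→d2:-  best=H2
  + 18.156.223.0/25 (H0) depth=25
  + 122.107.157.0/24 (H0) depth=24
  ? 2.101.0.0  path d0:H2→d1:-→d2:-→d3:-→d4:-→d5:-→d6:-→d7:-→d8:-→d9:-→d10:-→d11:-→d12:-→d13:-→d14:-→d15:-→d16:-→d17:-→d18:H1  best=H1
  - 122.107.157.0/24 clear@24
  + 0.0.0.0/0 (H0) depth=0
  ? 2.101.0.24  path d0:H0→d1:-→d2:-→d3:-→d4:-→d5:-→d6:-→d7:-→d8:-→d9:-→d10:-→d11:-→d12:-→d13:-→d14:-→d15:-→d16:-→d17:-→d18:H1  best=H1

== LOOKUPS ==
["H2","H1","H1"]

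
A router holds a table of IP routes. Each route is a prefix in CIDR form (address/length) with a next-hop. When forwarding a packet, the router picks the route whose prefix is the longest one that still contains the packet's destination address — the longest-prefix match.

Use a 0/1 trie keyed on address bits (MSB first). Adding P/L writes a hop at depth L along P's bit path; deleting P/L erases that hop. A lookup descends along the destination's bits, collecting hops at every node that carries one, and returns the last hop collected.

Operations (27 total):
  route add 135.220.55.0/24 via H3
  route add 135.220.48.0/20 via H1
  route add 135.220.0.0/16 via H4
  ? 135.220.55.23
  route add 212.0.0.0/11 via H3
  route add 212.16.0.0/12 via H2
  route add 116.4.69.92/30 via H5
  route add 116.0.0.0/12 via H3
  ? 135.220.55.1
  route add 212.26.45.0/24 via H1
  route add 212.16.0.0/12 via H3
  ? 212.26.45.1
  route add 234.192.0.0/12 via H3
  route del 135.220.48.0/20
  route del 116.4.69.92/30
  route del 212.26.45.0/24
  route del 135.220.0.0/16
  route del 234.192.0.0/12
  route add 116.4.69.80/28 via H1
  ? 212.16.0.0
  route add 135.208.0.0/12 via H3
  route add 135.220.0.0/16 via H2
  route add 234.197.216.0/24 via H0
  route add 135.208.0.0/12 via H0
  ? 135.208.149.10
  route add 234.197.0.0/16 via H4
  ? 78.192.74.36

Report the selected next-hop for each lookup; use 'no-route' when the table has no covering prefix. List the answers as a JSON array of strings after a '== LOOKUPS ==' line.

Trace:
  add 135.220.55.0/24 -> H3 at depth 24
  add 135.220.48.0/20 -> H1 at depth 20
  add 135.220.0.0/16 -> H4 at depth 16
  lookup 135.220.55.23: bits 100001111101110000110111 walk d0:-→d1:-→d2:-→d3:-→d4:-→d5:-→d6:-→d7:-→d8:-→d9:-→d10:-→d11:-→d12:-→d13:-→d14:-→d15:-→d16:H4→d17:-→d18:-→d19:-→d20:H1→d21:-→d22:-→d23:-→d24:H3 -> H3
  add 212.0.0.0/11 -> H3 at depth 11
  add 212.16.0.0/12 -> H2 at depth 12
  add 116.4.69.92/30 -> H5 at depth 30
  add 116.0.0.0/12 -> H3 at depth 12
  lookup 135.220.55.1: bits 100001111101110000110111 walk d0:-→d1:-→d2:-→d3:-→d4:-→d5:-→d6:-→d7:-→d8:-→d9:-→d10:-→d11:-→d12:-→d13:-→d14:-→d15:-→d16:H4→d17:-→d18:-→d19:-→d20:H1→d21:-→d22:-→d23:-→d24:H3 -> H3
  add 212.26.45.0/24 -> H1 at depth 24
  add 212.16.0.0/12 -> H3 at depth 12
  lookup 212.26.45.1: bits 110101000001101000101101 walk d0:-→d1:-→d2:-→d3:-→d4:-→d5:-→d6:-→d7:-→d8:-→d9:-→d10:-→d11:H3→d12:H3→d13:-→d14:-→d15:-→d16:-→d17:-→d18:-→d19:-→d20:-→d21:-→d22:-→d23:-→d24:H1 -> H1
  add 234.192.0.0/12 -> H3 at depth 12
  del 135.220.48.0/20 (clear depth 20)
  del 116.4.69.92/30 (clear depth 30)
  del 212.26.45.0/24 (clear depth 24)
  del 135.220.0.0/16 (clear depth 16)
  del 234.192.0.0/12 (clear depth 12)
  add 116.4.69.80/28 -> H1 at depth 28
  lookup 212.16.0.0: bits 110101000001 walk d0:-→d1:-→d2:-→d3:-→d4:-→d5:-→d6:-→d7:-→d8:-→d9:-→d10:-→d11:H3→d12:H3 -> H3
  add 135.208.0.0/12 -> H3 at depth 12
  add 135.220.0.0/16 -> H2 at depth 16
  add 234.197.216.0/24 -> H0 at depth 24
  add 135.208.0.0/12 -> H0 at depth 12
  lookup 135.208.149.10: bits 100001111101 walk d0:-→d1:-→d2:-→d3:-→d4:-→d5:-→d6:-→d7:-→d8:-→d9:-→d10:-→d11:-→d12:H0 -> H0
  add 234.197.0.0/16 -> H4 at depth 16
  lookup 78.192.74.36: bits 01 walk d0:-→d1:-→d2:- -> no-route

== LOOKUPS ==
["H3","H3","H1","H3","H0","no-route"]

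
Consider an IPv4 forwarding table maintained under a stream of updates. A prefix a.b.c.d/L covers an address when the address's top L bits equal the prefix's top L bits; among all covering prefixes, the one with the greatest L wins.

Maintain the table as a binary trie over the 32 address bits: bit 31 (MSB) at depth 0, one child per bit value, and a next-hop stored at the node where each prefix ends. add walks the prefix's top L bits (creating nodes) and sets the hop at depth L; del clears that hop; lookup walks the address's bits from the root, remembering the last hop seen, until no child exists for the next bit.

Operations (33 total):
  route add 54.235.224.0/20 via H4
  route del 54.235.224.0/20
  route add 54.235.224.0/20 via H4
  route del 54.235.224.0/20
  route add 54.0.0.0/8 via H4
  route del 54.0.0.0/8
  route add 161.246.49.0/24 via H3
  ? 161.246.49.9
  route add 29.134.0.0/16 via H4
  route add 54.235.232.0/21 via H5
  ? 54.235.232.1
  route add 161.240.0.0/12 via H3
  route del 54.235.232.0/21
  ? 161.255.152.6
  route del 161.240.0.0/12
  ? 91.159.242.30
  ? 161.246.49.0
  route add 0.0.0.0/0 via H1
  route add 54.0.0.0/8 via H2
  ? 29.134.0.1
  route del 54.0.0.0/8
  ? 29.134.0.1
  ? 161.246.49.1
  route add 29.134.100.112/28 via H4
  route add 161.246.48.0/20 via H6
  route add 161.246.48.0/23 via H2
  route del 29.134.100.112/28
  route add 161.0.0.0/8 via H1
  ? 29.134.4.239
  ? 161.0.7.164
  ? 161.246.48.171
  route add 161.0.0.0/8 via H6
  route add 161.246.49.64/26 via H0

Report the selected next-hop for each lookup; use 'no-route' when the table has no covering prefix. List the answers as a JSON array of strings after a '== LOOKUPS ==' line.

Apply in order:
  add 54.235.224.0/20 -> H4 at depth 20
  del 54.235.224.0/20 (clear depth 20)
  add 54.235.224.0/20 -> H4 at depth 20
  del 54.235.224.0/20 (clear depth 20)
  add 54.0.0.0/8 -> H4 at depth 8
  del 54.0.0.0/8 (clear depth 8)
  add 161.246.49.0/24 -> H3 at depth 24
  Q 161.246.49.9: descend 101000011111011000110001 ; hops seen [H3] ; pick H3
  add 29.134.0.0/16 -> H4 at depth 16
  add 54.235.232.0/21 -> H5 at depth 21
  Q 54.235.232.1: descend 001101101110101111101 ; hops seen [H5] ; pick H5
  add 161.240.0.0/12 -> H3 at depth 12
  del 54.235.232.0/21 (clear depth 21)
  Q 161.255.152.6: descend 101000011111 ; hops seen [H3] ; pick H3
  del 161.240.0.0/12 (clear depth 12)
  Q 91.159.242.30: descend 0 ; hops seen [∅] ; pick no-route
  Q 161.246.49.0: descend 101000011111011000110001 ; hops seen [H3] ; pick H3
  add 0.0.0.0/0 -> H1 at depth 0
  add 54.0.0.0/8 -> H2 at depth 8
  Q 29.134.0.1: descend 0001110110000110 ; hops seen [H1,H4] ; pick H4
  del 54.0.0.0/8 (clear depth 8)
  Q 29.134.0.1: descend 0001110110000110 ; hops seen [H1,H4] ; pick H4
  Q 161.246.49.1: descend 101000011111011000110001 ; hops seen [H1,H3] ; pick H3
  add 29.134.100.112/28 -> H4 at depth 28
  add 161.246.48.0/20 -> H6 at depth 20
  add 161.246.48.0/23 -> H2 at depth 23
  del 29.134.100.112/28 (clear depth 28)
  add 161.0.0.0/8 -> H1 at depth 8
  Q 29.134.4.239: descend 00011101100001100 ; hops seen [H1,H4] ; pick H4
  Q 161.0.7.164: descend 10100001 ; hops seen [H1,H1] ; pick H1
  Q 161.246.48.171: descend 10100001111101100011000 ; hops seen [H1,H1,H6,H2] ; pick H2
  add 161.0.0.0/8 -> H6 at depth 8
  add 161.246.49.64/26 -> H0 at depth 26

== LOOKUPS ==
["H3","H5","H3","no-route","H3","H4","H4","H3","H4","H1","H2"]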